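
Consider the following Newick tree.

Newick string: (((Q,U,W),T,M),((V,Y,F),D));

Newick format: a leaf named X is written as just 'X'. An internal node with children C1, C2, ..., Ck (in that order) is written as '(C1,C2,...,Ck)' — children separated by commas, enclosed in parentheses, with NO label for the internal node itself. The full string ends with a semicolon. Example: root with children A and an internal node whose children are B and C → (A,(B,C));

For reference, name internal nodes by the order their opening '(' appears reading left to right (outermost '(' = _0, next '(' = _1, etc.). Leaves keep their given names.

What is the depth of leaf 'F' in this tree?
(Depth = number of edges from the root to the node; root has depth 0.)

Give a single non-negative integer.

Answer: 3

Derivation:
Newick: (((Q,U,W),T,M),((V,Y,F),D));
Naming internals by '(' encounter order: outermost '(' = _0, next = _1, ...
Query node: F
Path from root: _0 -> _3 -> _4 -> F
Depth of F: 3 (number of edges from root)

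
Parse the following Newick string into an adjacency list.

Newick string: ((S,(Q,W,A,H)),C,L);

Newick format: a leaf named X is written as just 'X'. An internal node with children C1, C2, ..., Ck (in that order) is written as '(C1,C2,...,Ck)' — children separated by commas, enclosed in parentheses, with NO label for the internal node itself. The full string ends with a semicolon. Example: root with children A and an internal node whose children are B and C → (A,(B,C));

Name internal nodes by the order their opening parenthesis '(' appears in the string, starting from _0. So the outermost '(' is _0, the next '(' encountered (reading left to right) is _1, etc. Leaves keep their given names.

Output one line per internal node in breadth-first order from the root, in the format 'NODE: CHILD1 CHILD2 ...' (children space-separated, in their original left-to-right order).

Input: ((S,(Q,W,A,H)),C,L);
Scanning left-to-right, naming '(' by encounter order:
  pos 0: '(' -> open internal node _0 (depth 1)
  pos 1: '(' -> open internal node _1 (depth 2)
  pos 4: '(' -> open internal node _2 (depth 3)
  pos 12: ')' -> close internal node _2 (now at depth 2)
  pos 13: ')' -> close internal node _1 (now at depth 1)
  pos 18: ')' -> close internal node _0 (now at depth 0)
Total internal nodes: 3
BFS adjacency from root:
  _0: _1 C L
  _1: S _2
  _2: Q W A H

Answer: _0: _1 C L
_1: S _2
_2: Q W A H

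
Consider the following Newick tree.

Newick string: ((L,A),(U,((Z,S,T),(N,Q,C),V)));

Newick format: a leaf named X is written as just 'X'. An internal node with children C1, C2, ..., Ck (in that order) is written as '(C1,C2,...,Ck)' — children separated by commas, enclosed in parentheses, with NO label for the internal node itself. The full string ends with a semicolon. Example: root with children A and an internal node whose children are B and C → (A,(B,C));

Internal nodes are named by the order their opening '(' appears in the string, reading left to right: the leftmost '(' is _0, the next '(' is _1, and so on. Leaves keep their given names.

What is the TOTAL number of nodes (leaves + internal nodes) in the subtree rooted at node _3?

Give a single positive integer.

Newick: ((L,A),(U,((Z,S,T),(N,Q,C),V)));
Locate _3: it is the '(' at position 10 (the 4th '(' reading left to right).
Query: subtree rooted at _3
_3: subtree_size = 1 + 9
  _4: subtree_size = 1 + 3
    Z: subtree_size = 1 + 0
    S: subtree_size = 1 + 0
    T: subtree_size = 1 + 0
  _5: subtree_size = 1 + 3
    N: subtree_size = 1 + 0
    Q: subtree_size = 1 + 0
    C: subtree_size = 1 + 0
  V: subtree_size = 1 + 0
Total subtree size of _3: 10

Answer: 10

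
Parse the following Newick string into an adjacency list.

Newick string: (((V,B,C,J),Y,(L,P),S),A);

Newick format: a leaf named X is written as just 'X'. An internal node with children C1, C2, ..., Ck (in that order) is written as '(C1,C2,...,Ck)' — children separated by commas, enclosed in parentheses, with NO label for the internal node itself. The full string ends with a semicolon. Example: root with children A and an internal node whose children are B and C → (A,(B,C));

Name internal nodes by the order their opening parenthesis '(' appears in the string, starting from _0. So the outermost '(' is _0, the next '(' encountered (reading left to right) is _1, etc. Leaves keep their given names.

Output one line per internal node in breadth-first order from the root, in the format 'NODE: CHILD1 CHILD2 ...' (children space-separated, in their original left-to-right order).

Answer: _0: _1 A
_1: _2 Y _3 S
_2: V B C J
_3: L P

Derivation:
Input: (((V,B,C,J),Y,(L,P),S),A);
Scanning left-to-right, naming '(' by encounter order:
  pos 0: '(' -> open internal node _0 (depth 1)
  pos 1: '(' -> open internal node _1 (depth 2)
  pos 2: '(' -> open internal node _2 (depth 3)
  pos 10: ')' -> close internal node _2 (now at depth 2)
  pos 14: '(' -> open internal node _3 (depth 3)
  pos 18: ')' -> close internal node _3 (now at depth 2)
  pos 21: ')' -> close internal node _1 (now at depth 1)
  pos 24: ')' -> close internal node _0 (now at depth 0)
Total internal nodes: 4
BFS adjacency from root:
  _0: _1 A
  _1: _2 Y _3 S
  _2: V B C J
  _3: L P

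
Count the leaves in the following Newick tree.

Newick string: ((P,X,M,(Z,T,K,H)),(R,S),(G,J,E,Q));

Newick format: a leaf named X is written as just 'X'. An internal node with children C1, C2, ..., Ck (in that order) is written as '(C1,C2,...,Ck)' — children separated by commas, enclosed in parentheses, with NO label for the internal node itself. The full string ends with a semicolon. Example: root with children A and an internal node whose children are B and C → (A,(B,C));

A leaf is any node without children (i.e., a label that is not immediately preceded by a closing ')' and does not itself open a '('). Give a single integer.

Answer: 13

Derivation:
Newick: ((P,X,M,(Z,T,K,H)),(R,S),(G,J,E,Q));
Scan left-to-right; a leaf is any maximal label run not followed by '(':
  pos 2: leaf 'P' → count = 1
  pos 4: leaf 'X' → count = 2
  pos 6: leaf 'M' → count = 3
  pos 9: leaf 'Z' → count = 4
  pos 11: leaf 'T' → count = 5
  pos 13: leaf 'K' → count = 6
  pos 15: leaf 'H' → count = 7
  pos 20: leaf 'R' → count = 8
  pos 22: leaf 'S' → count = 9
  pos 26: leaf 'G' → count = 10
  pos 28: leaf 'J' → count = 11
  pos 30: leaf 'E' → count = 12
  pos 32: leaf 'Q' → count = 13
Total leaves: 13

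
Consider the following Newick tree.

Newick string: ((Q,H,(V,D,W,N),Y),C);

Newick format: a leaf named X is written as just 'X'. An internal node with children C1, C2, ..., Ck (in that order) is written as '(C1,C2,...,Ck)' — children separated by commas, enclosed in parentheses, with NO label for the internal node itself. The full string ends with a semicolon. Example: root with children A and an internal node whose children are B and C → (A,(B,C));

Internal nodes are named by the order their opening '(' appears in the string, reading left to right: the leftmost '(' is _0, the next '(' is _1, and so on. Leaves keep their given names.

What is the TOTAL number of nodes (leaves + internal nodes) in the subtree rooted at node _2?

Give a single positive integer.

Newick: ((Q,H,(V,D,W,N),Y),C);
Locate _2: it is the '(' at position 6 (the 3rd '(' reading left to right).
Query: subtree rooted at _2
_2: subtree_size = 1 + 4
  V: subtree_size = 1 + 0
  D: subtree_size = 1 + 0
  W: subtree_size = 1 + 0
  N: subtree_size = 1 + 0
Total subtree size of _2: 5

Answer: 5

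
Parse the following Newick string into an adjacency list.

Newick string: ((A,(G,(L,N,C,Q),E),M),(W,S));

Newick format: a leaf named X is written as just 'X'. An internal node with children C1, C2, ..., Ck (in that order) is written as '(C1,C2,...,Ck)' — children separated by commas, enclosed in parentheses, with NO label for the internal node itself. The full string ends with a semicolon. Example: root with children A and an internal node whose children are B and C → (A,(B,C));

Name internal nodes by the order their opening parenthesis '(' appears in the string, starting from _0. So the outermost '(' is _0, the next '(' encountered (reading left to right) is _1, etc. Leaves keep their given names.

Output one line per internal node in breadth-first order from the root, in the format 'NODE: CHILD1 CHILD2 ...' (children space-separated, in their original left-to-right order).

Answer: _0: _1 _4
_1: A _2 M
_4: W S
_2: G _3 E
_3: L N C Q

Derivation:
Input: ((A,(G,(L,N,C,Q),E),M),(W,S));
Scanning left-to-right, naming '(' by encounter order:
  pos 0: '(' -> open internal node _0 (depth 1)
  pos 1: '(' -> open internal node _1 (depth 2)
  pos 4: '(' -> open internal node _2 (depth 3)
  pos 7: '(' -> open internal node _3 (depth 4)
  pos 15: ')' -> close internal node _3 (now at depth 3)
  pos 18: ')' -> close internal node _2 (now at depth 2)
  pos 21: ')' -> close internal node _1 (now at depth 1)
  pos 23: '(' -> open internal node _4 (depth 2)
  pos 27: ')' -> close internal node _4 (now at depth 1)
  pos 28: ')' -> close internal node _0 (now at depth 0)
Total internal nodes: 5
BFS adjacency from root:
  _0: _1 _4
  _1: A _2 M
  _4: W S
  _2: G _3 E
  _3: L N C Q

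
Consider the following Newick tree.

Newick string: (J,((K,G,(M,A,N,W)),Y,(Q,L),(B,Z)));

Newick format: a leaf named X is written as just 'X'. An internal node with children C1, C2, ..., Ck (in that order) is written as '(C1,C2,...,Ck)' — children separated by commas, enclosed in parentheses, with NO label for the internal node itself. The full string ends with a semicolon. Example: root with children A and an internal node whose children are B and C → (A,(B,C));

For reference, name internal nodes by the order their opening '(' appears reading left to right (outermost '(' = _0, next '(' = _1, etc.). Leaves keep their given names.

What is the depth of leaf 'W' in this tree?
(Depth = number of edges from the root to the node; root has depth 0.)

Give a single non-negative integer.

Answer: 4

Derivation:
Newick: (J,((K,G,(M,A,N,W)),Y,(Q,L),(B,Z)));
Naming internals by '(' encounter order: outermost '(' = _0, next = _1, ...
Query node: W
Path from root: _0 -> _1 -> _2 -> _3 -> W
Depth of W: 4 (number of edges from root)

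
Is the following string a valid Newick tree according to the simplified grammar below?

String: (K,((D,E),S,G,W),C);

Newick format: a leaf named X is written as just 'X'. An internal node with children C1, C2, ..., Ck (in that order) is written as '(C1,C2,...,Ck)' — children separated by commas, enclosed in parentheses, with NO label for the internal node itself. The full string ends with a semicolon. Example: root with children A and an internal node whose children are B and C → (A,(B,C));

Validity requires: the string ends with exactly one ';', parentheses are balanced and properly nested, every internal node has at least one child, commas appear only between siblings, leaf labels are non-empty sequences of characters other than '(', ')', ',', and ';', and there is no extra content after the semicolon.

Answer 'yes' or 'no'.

Answer: yes

Derivation:
Input: (K,((D,E),S,G,W),C);
Paren balance: 3 '(' vs 3 ')' OK
Ends with single ';': True
Full parse: OK
Valid: True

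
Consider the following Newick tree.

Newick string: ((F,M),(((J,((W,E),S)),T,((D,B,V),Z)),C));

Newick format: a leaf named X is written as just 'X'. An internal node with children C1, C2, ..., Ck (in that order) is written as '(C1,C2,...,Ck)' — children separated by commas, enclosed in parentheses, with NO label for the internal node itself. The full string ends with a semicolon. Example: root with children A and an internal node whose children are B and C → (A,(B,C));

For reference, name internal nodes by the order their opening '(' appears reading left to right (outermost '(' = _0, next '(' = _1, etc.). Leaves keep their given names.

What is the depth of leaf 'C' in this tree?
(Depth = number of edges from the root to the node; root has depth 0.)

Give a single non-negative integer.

Answer: 2

Derivation:
Newick: ((F,M),(((J,((W,E),S)),T,((D,B,V),Z)),C));
Naming internals by '(' encounter order: outermost '(' = _0, next = _1, ...
Query node: C
Path from root: _0 -> _2 -> C
Depth of C: 2 (number of edges from root)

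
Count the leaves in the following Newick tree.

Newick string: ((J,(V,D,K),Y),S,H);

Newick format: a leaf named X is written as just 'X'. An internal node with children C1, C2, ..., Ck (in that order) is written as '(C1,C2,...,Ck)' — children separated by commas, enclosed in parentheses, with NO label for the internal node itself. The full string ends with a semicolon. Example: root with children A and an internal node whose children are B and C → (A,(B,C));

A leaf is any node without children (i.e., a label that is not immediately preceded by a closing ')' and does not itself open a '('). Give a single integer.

Newick: ((J,(V,D,K),Y),S,H);
Scan left-to-right; a leaf is any maximal label run not followed by '(':
  pos 2: leaf 'J' → count = 1
  pos 5: leaf 'V' → count = 2
  pos 7: leaf 'D' → count = 3
  pos 9: leaf 'K' → count = 4
  pos 12: leaf 'Y' → count = 5
  pos 15: leaf 'S' → count = 6
  pos 17: leaf 'H' → count = 7
Total leaves: 7

Answer: 7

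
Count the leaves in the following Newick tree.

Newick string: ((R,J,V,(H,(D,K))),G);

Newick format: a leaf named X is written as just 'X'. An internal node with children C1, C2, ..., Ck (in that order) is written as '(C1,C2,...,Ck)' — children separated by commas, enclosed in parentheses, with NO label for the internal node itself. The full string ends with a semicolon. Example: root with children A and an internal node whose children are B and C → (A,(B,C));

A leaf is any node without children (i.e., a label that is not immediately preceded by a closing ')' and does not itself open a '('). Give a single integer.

Answer: 7

Derivation:
Newick: ((R,J,V,(H,(D,K))),G);
Scan left-to-right; a leaf is any maximal label run not followed by '(':
  pos 2: leaf 'R' → count = 1
  pos 4: leaf 'J' → count = 2
  pos 6: leaf 'V' → count = 3
  pos 9: leaf 'H' → count = 4
  pos 12: leaf 'D' → count = 5
  pos 14: leaf 'K' → count = 6
  pos 19: leaf 'G' → count = 7
Total leaves: 7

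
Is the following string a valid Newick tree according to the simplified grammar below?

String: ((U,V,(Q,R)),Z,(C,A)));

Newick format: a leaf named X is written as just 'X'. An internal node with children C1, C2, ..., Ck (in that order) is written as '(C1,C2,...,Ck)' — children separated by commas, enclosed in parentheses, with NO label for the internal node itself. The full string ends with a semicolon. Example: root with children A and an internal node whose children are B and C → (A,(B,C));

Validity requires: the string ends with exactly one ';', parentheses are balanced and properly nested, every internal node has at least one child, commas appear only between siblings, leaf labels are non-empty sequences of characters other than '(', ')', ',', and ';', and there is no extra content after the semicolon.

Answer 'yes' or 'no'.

Answer: no

Derivation:
Input: ((U,V,(Q,R)),Z,(C,A)));
Paren balance: 4 '(' vs 5 ')' MISMATCH
Ends with single ';': True
Full parse: FAILS (extra content after tree at pos 21)
Valid: False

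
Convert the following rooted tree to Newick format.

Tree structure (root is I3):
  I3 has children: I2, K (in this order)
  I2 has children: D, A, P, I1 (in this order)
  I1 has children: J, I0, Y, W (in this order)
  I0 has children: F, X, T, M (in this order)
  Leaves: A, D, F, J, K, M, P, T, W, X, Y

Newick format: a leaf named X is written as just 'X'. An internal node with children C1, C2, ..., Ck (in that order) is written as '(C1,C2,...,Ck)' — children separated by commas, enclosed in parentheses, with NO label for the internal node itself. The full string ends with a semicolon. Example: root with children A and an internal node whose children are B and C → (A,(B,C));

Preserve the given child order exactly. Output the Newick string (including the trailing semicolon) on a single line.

Answer: ((D,A,P,(J,(F,X,T,M),Y,W)),K);

Derivation:
internal I3 with children ['I2', 'K']
  internal I2 with children ['D', 'A', 'P', 'I1']
    leaf 'D' → 'D'
    leaf 'A' → 'A'
    leaf 'P' → 'P'
    internal I1 with children ['J', 'I0', 'Y', 'W']
      leaf 'J' → 'J'
      internal I0 with children ['F', 'X', 'T', 'M']
        leaf 'F' → 'F'
        leaf 'X' → 'X'
        leaf 'T' → 'T'
        leaf 'M' → 'M'
      → '(F,X,T,M)'
      leaf 'Y' → 'Y'
      leaf 'W' → 'W'
    → '(J,(F,X,T,M),Y,W)'
  → '(D,A,P,(J,(F,X,T,M),Y,W))'
  leaf 'K' → 'K'
→ '((D,A,P,(J,(F,X,T,M),Y,W)),K)'
Final: ((D,A,P,(J,(F,X,T,M),Y,W)),K);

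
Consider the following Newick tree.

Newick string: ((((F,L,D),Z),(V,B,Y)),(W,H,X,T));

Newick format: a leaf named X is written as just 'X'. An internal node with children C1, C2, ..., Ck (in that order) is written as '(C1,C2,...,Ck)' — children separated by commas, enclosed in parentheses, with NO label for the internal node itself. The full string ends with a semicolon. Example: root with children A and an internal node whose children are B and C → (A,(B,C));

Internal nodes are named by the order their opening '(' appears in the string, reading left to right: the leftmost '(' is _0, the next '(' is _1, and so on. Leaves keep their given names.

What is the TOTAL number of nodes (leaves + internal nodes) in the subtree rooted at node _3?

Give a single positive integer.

Newick: ((((F,L,D),Z),(V,B,Y)),(W,H,X,T));
Locate _3: it is the '(' at position 3 (the 4th '(' reading left to right).
Query: subtree rooted at _3
_3: subtree_size = 1 + 3
  F: subtree_size = 1 + 0
  L: subtree_size = 1 + 0
  D: subtree_size = 1 + 0
Total subtree size of _3: 4

Answer: 4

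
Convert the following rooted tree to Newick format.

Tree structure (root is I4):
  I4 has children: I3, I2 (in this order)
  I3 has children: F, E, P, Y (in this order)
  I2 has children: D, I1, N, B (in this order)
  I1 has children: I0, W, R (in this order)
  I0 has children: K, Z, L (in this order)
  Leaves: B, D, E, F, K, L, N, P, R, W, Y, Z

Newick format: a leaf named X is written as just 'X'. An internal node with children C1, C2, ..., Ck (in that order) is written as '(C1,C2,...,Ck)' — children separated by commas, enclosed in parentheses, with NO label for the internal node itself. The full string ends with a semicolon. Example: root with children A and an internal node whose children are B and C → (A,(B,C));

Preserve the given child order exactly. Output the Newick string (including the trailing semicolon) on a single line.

Answer: ((F,E,P,Y),(D,((K,Z,L),W,R),N,B));

Derivation:
internal I4 with children ['I3', 'I2']
  internal I3 with children ['F', 'E', 'P', 'Y']
    leaf 'F' → 'F'
    leaf 'E' → 'E'
    leaf 'P' → 'P'
    leaf 'Y' → 'Y'
  → '(F,E,P,Y)'
  internal I2 with children ['D', 'I1', 'N', 'B']
    leaf 'D' → 'D'
    internal I1 with children ['I0', 'W', 'R']
      internal I0 with children ['K', 'Z', 'L']
        leaf 'K' → 'K'
        leaf 'Z' → 'Z'
        leaf 'L' → 'L'
      → '(K,Z,L)'
      leaf 'W' → 'W'
      leaf 'R' → 'R'
    → '((K,Z,L),W,R)'
    leaf 'N' → 'N'
    leaf 'B' → 'B'
  → '(D,((K,Z,L),W,R),N,B)'
→ '((F,E,P,Y),(D,((K,Z,L),W,R),N,B))'
Final: ((F,E,P,Y),(D,((K,Z,L),W,R),N,B));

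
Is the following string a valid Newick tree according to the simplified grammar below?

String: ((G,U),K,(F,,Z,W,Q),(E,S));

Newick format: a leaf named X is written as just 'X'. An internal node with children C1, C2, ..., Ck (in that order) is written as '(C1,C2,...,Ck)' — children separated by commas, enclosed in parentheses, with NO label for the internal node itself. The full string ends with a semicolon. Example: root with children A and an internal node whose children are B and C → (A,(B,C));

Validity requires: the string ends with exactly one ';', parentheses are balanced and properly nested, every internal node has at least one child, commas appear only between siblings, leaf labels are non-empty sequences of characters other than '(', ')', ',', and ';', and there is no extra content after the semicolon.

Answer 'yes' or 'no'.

Input: ((G,U),K,(F,,Z,W,Q),(E,S));
Paren balance: 4 '(' vs 4 ')' OK
Ends with single ';': True
Full parse: FAILS (empty leaf label at pos 12)
Valid: False

Answer: no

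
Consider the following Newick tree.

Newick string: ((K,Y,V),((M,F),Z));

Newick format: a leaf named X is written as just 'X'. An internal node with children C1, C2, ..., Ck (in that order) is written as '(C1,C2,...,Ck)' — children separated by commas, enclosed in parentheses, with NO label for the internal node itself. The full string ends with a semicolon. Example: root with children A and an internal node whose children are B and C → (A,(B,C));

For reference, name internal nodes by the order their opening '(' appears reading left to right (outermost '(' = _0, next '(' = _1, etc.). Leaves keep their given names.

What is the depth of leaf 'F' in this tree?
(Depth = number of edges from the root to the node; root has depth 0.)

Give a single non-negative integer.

Answer: 3

Derivation:
Newick: ((K,Y,V),((M,F),Z));
Naming internals by '(' encounter order: outermost '(' = _0, next = _1, ...
Query node: F
Path from root: _0 -> _2 -> _3 -> F
Depth of F: 3 (number of edges from root)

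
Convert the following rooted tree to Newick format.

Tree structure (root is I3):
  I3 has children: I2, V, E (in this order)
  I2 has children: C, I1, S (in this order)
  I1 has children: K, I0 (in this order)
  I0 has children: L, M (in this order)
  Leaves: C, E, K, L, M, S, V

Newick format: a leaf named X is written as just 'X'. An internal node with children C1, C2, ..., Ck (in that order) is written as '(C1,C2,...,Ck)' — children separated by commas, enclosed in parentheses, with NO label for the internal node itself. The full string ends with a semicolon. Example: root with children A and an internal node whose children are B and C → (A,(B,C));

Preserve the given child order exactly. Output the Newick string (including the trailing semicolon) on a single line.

internal I3 with children ['I2', 'V', 'E']
  internal I2 with children ['C', 'I1', 'S']
    leaf 'C' → 'C'
    internal I1 with children ['K', 'I0']
      leaf 'K' → 'K'
      internal I0 with children ['L', 'M']
        leaf 'L' → 'L'
        leaf 'M' → 'M'
      → '(L,M)'
    → '(K,(L,M))'
    leaf 'S' → 'S'
  → '(C,(K,(L,M)),S)'
  leaf 'V' → 'V'
  leaf 'E' → 'E'
→ '((C,(K,(L,M)),S),V,E)'
Final: ((C,(K,(L,M)),S),V,E);

Answer: ((C,(K,(L,M)),S),V,E);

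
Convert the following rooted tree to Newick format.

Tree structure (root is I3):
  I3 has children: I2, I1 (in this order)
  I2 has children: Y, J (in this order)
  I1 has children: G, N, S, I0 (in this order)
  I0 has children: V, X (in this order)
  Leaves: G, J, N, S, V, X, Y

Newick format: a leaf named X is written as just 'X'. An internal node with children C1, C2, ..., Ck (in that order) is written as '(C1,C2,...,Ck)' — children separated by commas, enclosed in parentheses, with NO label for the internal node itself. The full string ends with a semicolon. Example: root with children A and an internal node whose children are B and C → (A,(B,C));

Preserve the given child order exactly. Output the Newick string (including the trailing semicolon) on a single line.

Answer: ((Y,J),(G,N,S,(V,X)));

Derivation:
internal I3 with children ['I2', 'I1']
  internal I2 with children ['Y', 'J']
    leaf 'Y' → 'Y'
    leaf 'J' → 'J'
  → '(Y,J)'
  internal I1 with children ['G', 'N', 'S', 'I0']
    leaf 'G' → 'G'
    leaf 'N' → 'N'
    leaf 'S' → 'S'
    internal I0 with children ['V', 'X']
      leaf 'V' → 'V'
      leaf 'X' → 'X'
    → '(V,X)'
  → '(G,N,S,(V,X))'
→ '((Y,J),(G,N,S,(V,X)))'
Final: ((Y,J),(G,N,S,(V,X)));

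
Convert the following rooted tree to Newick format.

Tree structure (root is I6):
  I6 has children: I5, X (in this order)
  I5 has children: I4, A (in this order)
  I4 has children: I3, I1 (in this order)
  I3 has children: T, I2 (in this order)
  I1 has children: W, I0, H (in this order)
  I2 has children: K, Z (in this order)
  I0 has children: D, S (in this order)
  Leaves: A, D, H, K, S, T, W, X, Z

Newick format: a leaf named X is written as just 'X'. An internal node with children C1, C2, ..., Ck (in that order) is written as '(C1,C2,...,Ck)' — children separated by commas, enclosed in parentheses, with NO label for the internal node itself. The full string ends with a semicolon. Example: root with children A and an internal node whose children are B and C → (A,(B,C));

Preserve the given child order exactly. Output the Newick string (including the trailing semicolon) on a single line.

internal I6 with children ['I5', 'X']
  internal I5 with children ['I4', 'A']
    internal I4 with children ['I3', 'I1']
      internal I3 with children ['T', 'I2']
        leaf 'T' → 'T'
        internal I2 with children ['K', 'Z']
          leaf 'K' → 'K'
          leaf 'Z' → 'Z'
        → '(K,Z)'
      → '(T,(K,Z))'
      internal I1 with children ['W', 'I0', 'H']
        leaf 'W' → 'W'
        internal I0 with children ['D', 'S']
          leaf 'D' → 'D'
          leaf 'S' → 'S'
        → '(D,S)'
        leaf 'H' → 'H'
      → '(W,(D,S),H)'
    → '((T,(K,Z)),(W,(D,S),H))'
    leaf 'A' → 'A'
  → '(((T,(K,Z)),(W,(D,S),H)),A)'
  leaf 'X' → 'X'
→ '((((T,(K,Z)),(W,(D,S),H)),A),X)'
Final: ((((T,(K,Z)),(W,(D,S),H)),A),X);

Answer: ((((T,(K,Z)),(W,(D,S),H)),A),X);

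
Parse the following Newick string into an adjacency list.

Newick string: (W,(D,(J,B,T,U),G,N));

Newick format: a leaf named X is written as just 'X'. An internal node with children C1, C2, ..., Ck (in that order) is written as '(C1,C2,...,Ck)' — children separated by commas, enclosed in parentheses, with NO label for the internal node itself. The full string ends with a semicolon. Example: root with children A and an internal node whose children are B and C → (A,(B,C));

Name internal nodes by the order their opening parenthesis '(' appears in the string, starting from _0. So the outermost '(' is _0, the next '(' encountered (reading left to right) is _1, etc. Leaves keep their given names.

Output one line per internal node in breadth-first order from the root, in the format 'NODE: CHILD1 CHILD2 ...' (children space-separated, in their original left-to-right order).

Input: (W,(D,(J,B,T,U),G,N));
Scanning left-to-right, naming '(' by encounter order:
  pos 0: '(' -> open internal node _0 (depth 1)
  pos 3: '(' -> open internal node _1 (depth 2)
  pos 6: '(' -> open internal node _2 (depth 3)
  pos 14: ')' -> close internal node _2 (now at depth 2)
  pos 19: ')' -> close internal node _1 (now at depth 1)
  pos 20: ')' -> close internal node _0 (now at depth 0)
Total internal nodes: 3
BFS adjacency from root:
  _0: W _1
  _1: D _2 G N
  _2: J B T U

Answer: _0: W _1
_1: D _2 G N
_2: J B T U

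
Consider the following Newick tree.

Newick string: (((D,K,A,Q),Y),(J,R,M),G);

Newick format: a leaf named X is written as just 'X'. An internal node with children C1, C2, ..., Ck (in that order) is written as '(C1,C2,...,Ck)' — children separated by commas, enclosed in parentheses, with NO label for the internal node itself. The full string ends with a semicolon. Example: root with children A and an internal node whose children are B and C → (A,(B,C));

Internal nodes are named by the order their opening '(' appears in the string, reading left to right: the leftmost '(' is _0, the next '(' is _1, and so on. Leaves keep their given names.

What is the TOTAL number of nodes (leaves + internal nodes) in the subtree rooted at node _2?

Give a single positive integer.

Answer: 5

Derivation:
Newick: (((D,K,A,Q),Y),(J,R,M),G);
Locate _2: it is the '(' at position 2 (the 3rd '(' reading left to right).
Query: subtree rooted at _2
_2: subtree_size = 1 + 4
  D: subtree_size = 1 + 0
  K: subtree_size = 1 + 0
  A: subtree_size = 1 + 0
  Q: subtree_size = 1 + 0
Total subtree size of _2: 5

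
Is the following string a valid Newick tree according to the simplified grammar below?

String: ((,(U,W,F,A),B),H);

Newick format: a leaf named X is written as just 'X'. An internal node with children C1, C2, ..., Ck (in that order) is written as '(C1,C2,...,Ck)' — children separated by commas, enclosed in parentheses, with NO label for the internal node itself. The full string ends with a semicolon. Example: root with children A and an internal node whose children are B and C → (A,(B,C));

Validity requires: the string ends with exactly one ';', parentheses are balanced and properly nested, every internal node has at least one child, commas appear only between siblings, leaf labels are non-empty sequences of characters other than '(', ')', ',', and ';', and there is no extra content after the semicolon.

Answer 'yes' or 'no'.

Input: ((,(U,W,F,A),B),H);
Paren balance: 3 '(' vs 3 ')' OK
Ends with single ';': True
Full parse: FAILS (empty leaf label at pos 2)
Valid: False

Answer: no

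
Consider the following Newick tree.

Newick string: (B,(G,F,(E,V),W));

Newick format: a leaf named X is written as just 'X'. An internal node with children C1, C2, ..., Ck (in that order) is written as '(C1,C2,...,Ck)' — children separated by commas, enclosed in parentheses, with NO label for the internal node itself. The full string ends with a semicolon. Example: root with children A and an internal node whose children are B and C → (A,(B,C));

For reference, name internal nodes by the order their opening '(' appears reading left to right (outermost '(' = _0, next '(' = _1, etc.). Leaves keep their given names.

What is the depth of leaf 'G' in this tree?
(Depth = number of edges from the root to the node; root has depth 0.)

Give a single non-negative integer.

Answer: 2

Derivation:
Newick: (B,(G,F,(E,V),W));
Naming internals by '(' encounter order: outermost '(' = _0, next = _1, ...
Query node: G
Path from root: _0 -> _1 -> G
Depth of G: 2 (number of edges from root)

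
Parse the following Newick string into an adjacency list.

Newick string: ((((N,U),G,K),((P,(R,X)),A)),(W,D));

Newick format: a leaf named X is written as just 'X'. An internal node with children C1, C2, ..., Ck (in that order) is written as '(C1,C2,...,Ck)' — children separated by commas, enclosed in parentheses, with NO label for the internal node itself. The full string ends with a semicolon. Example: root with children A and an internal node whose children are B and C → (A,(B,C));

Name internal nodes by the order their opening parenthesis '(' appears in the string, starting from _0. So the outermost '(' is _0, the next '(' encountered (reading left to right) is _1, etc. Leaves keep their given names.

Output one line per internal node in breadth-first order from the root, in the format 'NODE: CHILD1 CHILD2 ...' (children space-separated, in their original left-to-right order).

Input: ((((N,U),G,K),((P,(R,X)),A)),(W,D));
Scanning left-to-right, naming '(' by encounter order:
  pos 0: '(' -> open internal node _0 (depth 1)
  pos 1: '(' -> open internal node _1 (depth 2)
  pos 2: '(' -> open internal node _2 (depth 3)
  pos 3: '(' -> open internal node _3 (depth 4)
  pos 7: ')' -> close internal node _3 (now at depth 3)
  pos 12: ')' -> close internal node _2 (now at depth 2)
  pos 14: '(' -> open internal node _4 (depth 3)
  pos 15: '(' -> open internal node _5 (depth 4)
  pos 18: '(' -> open internal node _6 (depth 5)
  pos 22: ')' -> close internal node _6 (now at depth 4)
  pos 23: ')' -> close internal node _5 (now at depth 3)
  pos 26: ')' -> close internal node _4 (now at depth 2)
  pos 27: ')' -> close internal node _1 (now at depth 1)
  pos 29: '(' -> open internal node _7 (depth 2)
  pos 33: ')' -> close internal node _7 (now at depth 1)
  pos 34: ')' -> close internal node _0 (now at depth 0)
Total internal nodes: 8
BFS adjacency from root:
  _0: _1 _7
  _1: _2 _4
  _7: W D
  _2: _3 G K
  _4: _5 A
  _3: N U
  _5: P _6
  _6: R X

Answer: _0: _1 _7
_1: _2 _4
_7: W D
_2: _3 G K
_4: _5 A
_3: N U
_5: P _6
_6: R X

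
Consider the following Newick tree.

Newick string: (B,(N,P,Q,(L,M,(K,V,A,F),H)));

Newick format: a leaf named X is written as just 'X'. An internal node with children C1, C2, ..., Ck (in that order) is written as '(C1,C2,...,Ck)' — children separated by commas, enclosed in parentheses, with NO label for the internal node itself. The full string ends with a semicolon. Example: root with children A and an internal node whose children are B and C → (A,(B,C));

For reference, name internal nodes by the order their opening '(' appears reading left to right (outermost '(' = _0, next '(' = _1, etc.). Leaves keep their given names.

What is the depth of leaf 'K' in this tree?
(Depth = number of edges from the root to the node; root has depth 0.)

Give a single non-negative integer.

Newick: (B,(N,P,Q,(L,M,(K,V,A,F),H)));
Naming internals by '(' encounter order: outermost '(' = _0, next = _1, ...
Query node: K
Path from root: _0 -> _1 -> _2 -> _3 -> K
Depth of K: 4 (number of edges from root)

Answer: 4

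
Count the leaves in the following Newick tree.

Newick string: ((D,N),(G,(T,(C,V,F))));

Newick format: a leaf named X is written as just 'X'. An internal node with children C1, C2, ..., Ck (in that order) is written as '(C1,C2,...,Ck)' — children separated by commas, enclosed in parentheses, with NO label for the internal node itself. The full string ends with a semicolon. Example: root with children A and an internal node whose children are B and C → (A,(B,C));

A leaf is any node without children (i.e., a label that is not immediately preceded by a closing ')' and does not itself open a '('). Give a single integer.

Answer: 7

Derivation:
Newick: ((D,N),(G,(T,(C,V,F))));
Scan left-to-right; a leaf is any maximal label run not followed by '(':
  pos 2: leaf 'D' → count = 1
  pos 4: leaf 'N' → count = 2
  pos 8: leaf 'G' → count = 3
  pos 11: leaf 'T' → count = 4
  pos 14: leaf 'C' → count = 5
  pos 16: leaf 'V' → count = 6
  pos 18: leaf 'F' → count = 7
Total leaves: 7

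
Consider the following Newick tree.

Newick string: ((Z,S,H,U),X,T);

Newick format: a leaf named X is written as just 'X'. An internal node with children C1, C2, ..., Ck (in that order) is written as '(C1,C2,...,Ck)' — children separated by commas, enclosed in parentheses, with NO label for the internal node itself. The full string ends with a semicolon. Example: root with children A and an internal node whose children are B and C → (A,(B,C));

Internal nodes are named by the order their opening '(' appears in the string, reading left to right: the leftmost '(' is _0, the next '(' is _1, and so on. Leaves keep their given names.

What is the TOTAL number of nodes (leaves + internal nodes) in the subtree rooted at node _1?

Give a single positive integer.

Answer: 5

Derivation:
Newick: ((Z,S,H,U),X,T);
Locate _1: it is the '(' at position 1 (the 2nd '(' reading left to right).
Query: subtree rooted at _1
_1: subtree_size = 1 + 4
  Z: subtree_size = 1 + 0
  S: subtree_size = 1 + 0
  H: subtree_size = 1 + 0
  U: subtree_size = 1 + 0
Total subtree size of _1: 5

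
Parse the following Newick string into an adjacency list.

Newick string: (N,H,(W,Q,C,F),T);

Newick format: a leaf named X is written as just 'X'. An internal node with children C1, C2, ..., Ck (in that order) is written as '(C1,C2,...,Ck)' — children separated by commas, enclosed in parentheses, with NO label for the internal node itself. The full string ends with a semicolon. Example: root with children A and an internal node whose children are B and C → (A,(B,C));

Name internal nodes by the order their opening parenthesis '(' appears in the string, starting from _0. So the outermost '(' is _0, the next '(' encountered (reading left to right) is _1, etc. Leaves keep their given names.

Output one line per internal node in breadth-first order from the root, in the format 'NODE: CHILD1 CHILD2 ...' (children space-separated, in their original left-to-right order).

Answer: _0: N H _1 T
_1: W Q C F

Derivation:
Input: (N,H,(W,Q,C,F),T);
Scanning left-to-right, naming '(' by encounter order:
  pos 0: '(' -> open internal node _0 (depth 1)
  pos 5: '(' -> open internal node _1 (depth 2)
  pos 13: ')' -> close internal node _1 (now at depth 1)
  pos 16: ')' -> close internal node _0 (now at depth 0)
Total internal nodes: 2
BFS adjacency from root:
  _0: N H _1 T
  _1: W Q C F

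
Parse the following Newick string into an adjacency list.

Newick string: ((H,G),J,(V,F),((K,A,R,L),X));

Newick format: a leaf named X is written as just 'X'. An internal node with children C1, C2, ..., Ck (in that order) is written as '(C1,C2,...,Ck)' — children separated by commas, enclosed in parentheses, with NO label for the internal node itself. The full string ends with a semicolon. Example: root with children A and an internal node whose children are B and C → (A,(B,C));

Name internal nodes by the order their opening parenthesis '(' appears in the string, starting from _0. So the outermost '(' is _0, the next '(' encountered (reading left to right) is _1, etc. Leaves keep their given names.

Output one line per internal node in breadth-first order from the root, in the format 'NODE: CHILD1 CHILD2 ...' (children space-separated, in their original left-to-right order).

Answer: _0: _1 J _2 _3
_1: H G
_2: V F
_3: _4 X
_4: K A R L

Derivation:
Input: ((H,G),J,(V,F),((K,A,R,L),X));
Scanning left-to-right, naming '(' by encounter order:
  pos 0: '(' -> open internal node _0 (depth 1)
  pos 1: '(' -> open internal node _1 (depth 2)
  pos 5: ')' -> close internal node _1 (now at depth 1)
  pos 9: '(' -> open internal node _2 (depth 2)
  pos 13: ')' -> close internal node _2 (now at depth 1)
  pos 15: '(' -> open internal node _3 (depth 2)
  pos 16: '(' -> open internal node _4 (depth 3)
  pos 24: ')' -> close internal node _4 (now at depth 2)
  pos 27: ')' -> close internal node _3 (now at depth 1)
  pos 28: ')' -> close internal node _0 (now at depth 0)
Total internal nodes: 5
BFS adjacency from root:
  _0: _1 J _2 _3
  _1: H G
  _2: V F
  _3: _4 X
  _4: K A R L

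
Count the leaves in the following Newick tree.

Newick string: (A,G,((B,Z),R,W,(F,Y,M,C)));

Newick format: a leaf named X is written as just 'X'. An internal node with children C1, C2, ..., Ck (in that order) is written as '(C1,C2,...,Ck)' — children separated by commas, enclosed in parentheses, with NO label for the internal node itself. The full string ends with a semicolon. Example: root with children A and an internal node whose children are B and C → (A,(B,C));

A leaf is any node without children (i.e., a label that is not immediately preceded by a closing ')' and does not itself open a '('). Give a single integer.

Newick: (A,G,((B,Z),R,W,(F,Y,M,C)));
Scan left-to-right; a leaf is any maximal label run not followed by '(':
  pos 1: leaf 'A' → count = 1
  pos 3: leaf 'G' → count = 2
  pos 7: leaf 'B' → count = 3
  pos 9: leaf 'Z' → count = 4
  pos 12: leaf 'R' → count = 5
  pos 14: leaf 'W' → count = 6
  pos 17: leaf 'F' → count = 7
  pos 19: leaf 'Y' → count = 8
  pos 21: leaf 'M' → count = 9
  pos 23: leaf 'C' → count = 10
Total leaves: 10

Answer: 10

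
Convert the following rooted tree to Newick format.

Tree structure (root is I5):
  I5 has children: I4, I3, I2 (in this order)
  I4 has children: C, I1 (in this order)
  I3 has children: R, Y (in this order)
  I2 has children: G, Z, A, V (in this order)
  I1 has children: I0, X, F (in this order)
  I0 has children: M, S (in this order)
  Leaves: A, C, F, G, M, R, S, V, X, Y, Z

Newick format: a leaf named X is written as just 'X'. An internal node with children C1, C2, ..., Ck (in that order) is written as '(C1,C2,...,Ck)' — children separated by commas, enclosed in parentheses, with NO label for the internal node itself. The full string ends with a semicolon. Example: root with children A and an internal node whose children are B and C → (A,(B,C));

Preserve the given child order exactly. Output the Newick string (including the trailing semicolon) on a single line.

internal I5 with children ['I4', 'I3', 'I2']
  internal I4 with children ['C', 'I1']
    leaf 'C' → 'C'
    internal I1 with children ['I0', 'X', 'F']
      internal I0 with children ['M', 'S']
        leaf 'M' → 'M'
        leaf 'S' → 'S'
      → '(M,S)'
      leaf 'X' → 'X'
      leaf 'F' → 'F'
    → '((M,S),X,F)'
  → '(C,((M,S),X,F))'
  internal I3 with children ['R', 'Y']
    leaf 'R' → 'R'
    leaf 'Y' → 'Y'
  → '(R,Y)'
  internal I2 with children ['G', 'Z', 'A', 'V']
    leaf 'G' → 'G'
    leaf 'Z' → 'Z'
    leaf 'A' → 'A'
    leaf 'V' → 'V'
  → '(G,Z,A,V)'
→ '((C,((M,S),X,F)),(R,Y),(G,Z,A,V))'
Final: ((C,((M,S),X,F)),(R,Y),(G,Z,A,V));

Answer: ((C,((M,S),X,F)),(R,Y),(G,Z,A,V));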